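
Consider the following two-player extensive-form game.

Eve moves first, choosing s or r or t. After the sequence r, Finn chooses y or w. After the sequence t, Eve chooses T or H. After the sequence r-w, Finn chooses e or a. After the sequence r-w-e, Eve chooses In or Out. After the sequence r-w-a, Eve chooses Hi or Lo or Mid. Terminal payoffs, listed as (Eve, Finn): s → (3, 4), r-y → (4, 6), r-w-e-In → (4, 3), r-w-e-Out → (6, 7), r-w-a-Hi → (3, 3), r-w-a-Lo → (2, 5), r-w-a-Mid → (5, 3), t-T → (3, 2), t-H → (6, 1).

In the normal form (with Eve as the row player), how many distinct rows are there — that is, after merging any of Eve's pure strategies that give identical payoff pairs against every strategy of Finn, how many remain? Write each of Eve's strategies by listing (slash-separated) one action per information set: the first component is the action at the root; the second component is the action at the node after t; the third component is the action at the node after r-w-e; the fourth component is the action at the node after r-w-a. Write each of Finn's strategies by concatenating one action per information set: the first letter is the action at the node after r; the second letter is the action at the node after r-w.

9

Eve has 36 pure strategies: s/T/In/Hi, s/T/In/Lo, s/T/In/Mid, s/T/Out/Hi, s/T/Out/Lo, s/T/Out/Mid, s/H/In/Hi, s/H/In/Lo, s/H/In/Mid, s/H/Out/Hi, s/H/Out/Lo, s/H/Out/Mid, r/T/In/Hi, r/T/In/Lo, r/T/In/Mid, r/T/Out/Hi, r/T/Out/Lo, r/T/Out/Mid, r/H/In/Hi, r/H/In/Lo, r/H/In/Mid, r/H/Out/Hi, r/H/Out/Lo, r/H/Out/Mid, t/T/In/Hi, t/T/In/Lo, t/T/In/Mid, t/T/Out/Hi, t/T/Out/Lo, t/T/Out/Mid, t/H/In/Hi, t/H/In/Lo, t/H/In/Mid, t/H/Out/Hi, t/H/Out/Lo, t/H/Out/Mid. Columns: ye, ya, we, wa.
{s/T/In/Hi, s/T/In/Lo, s/T/In/Mid, s/T/Out/Hi, s/T/Out/Lo, s/T/Out/Mid, s/H/In/Hi, s/H/In/Lo, s/H/In/Mid, s/H/Out/Hi, s/H/Out/Lo, s/H/Out/Mid} → row (3,4) (3,4) (3,4) (3,4)
{r/T/In/Hi, r/H/In/Hi} → row (4,6) (4,6) (4,3) (3,3)
{r/T/In/Lo, r/H/In/Lo} → row (4,6) (4,6) (4,3) (2,5)
{r/T/In/Mid, r/H/In/Mid} → row (4,6) (4,6) (4,3) (5,3)
{r/T/Out/Hi, r/H/Out/Hi} → row (4,6) (4,6) (6,7) (3,3)
{r/T/Out/Lo, r/H/Out/Lo} → row (4,6) (4,6) (6,7) (2,5)
{r/T/Out/Mid, r/H/Out/Mid} → row (4,6) (4,6) (6,7) (5,3)
{t/T/In/Hi, t/T/In/Lo, t/T/In/Mid, t/T/Out/Hi, t/T/Out/Lo, t/T/Out/Mid} → row (3,2) (3,2) (3,2) (3,2)
{t/H/In/Hi, t/H/In/Lo, t/H/In/Mid, t/H/Out/Hi, t/H/Out/Lo, t/H/Out/Mid} → row (6,1) (6,1) (6,1) (6,1)
That's 9 distinct rows out of 36 strategies.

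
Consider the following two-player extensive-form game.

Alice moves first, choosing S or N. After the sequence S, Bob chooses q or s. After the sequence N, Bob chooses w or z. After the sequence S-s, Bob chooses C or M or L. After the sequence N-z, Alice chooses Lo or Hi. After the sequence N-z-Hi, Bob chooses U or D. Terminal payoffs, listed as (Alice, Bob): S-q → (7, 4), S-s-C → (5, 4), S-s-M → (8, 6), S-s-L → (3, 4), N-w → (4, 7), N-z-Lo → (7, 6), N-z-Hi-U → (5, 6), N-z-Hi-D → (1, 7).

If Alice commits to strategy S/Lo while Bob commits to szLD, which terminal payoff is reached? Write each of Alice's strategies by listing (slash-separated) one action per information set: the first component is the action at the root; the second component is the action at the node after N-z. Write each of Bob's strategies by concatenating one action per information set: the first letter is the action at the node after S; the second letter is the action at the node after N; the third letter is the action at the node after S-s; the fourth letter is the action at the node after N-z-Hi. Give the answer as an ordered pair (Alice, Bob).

Trace the play path from the root:
  Alice plays S
  Bob plays s at [S]
  Bob plays L at [S-s]
→ terminal payoff (3, 4).
(Alice's choice at the node after N-z is never reached on this path, so it doesn't affect the outcome.)

(3, 4)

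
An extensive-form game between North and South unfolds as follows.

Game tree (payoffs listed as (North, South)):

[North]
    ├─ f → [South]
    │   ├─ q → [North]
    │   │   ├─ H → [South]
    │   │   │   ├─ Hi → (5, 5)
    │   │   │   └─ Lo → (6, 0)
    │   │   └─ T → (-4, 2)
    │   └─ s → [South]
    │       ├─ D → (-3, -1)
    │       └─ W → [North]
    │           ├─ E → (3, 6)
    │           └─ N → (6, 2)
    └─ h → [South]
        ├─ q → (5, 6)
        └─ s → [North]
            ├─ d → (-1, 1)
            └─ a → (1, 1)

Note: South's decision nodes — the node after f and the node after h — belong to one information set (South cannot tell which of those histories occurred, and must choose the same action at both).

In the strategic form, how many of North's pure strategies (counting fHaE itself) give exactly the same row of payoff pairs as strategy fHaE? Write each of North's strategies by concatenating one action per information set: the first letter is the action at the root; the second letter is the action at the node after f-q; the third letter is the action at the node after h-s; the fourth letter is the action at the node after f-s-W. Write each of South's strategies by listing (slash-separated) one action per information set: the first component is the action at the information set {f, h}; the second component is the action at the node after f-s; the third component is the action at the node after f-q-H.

Row for fHaE (columns q/D/Hi, q/D/Lo, q/W/Hi, q/W/Lo, s/D/Hi, s/D/Lo, s/W/Hi, s/W/Lo): (5,5) (6,0) (5,5) (6,0) (-3,-1) (-3,-1) (3,6) (3,6).
Under fHaE, North's choice at the node after h-s can never be reached regardless of what South does, so varying those choices leaves every outcome unchanged.
Holding the reachable choices fixed and varying the unreachable one freely already gives 2 equivalent strategies.
No other strategy reproduces this row, so those 2 are the full class: fHdE, fHaE.

2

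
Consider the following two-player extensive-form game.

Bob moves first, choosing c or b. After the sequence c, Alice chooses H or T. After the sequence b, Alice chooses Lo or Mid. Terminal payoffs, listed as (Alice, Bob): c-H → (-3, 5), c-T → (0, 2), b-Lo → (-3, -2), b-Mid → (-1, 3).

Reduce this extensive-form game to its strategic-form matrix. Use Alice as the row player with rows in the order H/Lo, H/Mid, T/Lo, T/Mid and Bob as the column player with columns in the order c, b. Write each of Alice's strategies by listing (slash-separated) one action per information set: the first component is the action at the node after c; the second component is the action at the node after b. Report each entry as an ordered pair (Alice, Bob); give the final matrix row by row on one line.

H/Lo: (-3,5) (-3,-2) | H/Mid: (-3,5) (-1,3) | T/Lo: (0,2) (-3,-2) | T/Mid: (0,2) (-1,3)

             c        b
 H/Lo   (-3,5)  (-3,-2)
H/Mid   (-3,5)   (-1,3)
 T/Lo    (0,2)  (-3,-2)
T/Mid    (0,2)   (-1,3)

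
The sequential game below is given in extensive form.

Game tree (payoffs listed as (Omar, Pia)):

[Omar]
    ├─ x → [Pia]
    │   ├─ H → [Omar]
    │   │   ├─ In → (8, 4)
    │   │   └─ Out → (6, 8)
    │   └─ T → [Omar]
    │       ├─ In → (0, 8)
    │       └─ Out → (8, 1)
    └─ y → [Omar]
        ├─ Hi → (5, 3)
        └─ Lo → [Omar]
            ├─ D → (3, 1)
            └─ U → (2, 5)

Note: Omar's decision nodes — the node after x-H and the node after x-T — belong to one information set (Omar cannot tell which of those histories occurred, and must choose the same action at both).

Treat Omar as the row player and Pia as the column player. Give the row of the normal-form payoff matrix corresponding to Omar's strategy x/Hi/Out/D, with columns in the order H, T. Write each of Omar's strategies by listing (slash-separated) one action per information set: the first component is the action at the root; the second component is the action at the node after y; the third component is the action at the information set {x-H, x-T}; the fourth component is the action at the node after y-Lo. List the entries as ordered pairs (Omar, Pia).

vs H: Omar plays x → Pia plays H at [x] → Omar plays Out at [x-H] → (6, 8)
vs T: Omar plays x → Pia plays T at [x] → Omar plays Out at [x-T] → (8, 1)

(6,8) (8,1)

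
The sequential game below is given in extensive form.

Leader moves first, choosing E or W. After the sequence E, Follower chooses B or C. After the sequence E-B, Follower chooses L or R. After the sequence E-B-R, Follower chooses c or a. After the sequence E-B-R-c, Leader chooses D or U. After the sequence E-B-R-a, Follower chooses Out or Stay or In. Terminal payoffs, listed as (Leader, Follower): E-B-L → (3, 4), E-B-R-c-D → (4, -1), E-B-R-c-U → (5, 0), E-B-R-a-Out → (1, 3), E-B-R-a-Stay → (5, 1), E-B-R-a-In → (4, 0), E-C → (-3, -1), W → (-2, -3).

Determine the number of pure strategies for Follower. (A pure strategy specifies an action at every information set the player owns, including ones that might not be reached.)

24

Follower owns the node after E with actions {B, C} — two choices.
Follower owns the node after E-B with actions {L, R} — two choices.
Follower owns the node after E-B-R with actions {c, a} — two choices.
Follower owns the node after E-B-R-a with actions {Out, Stay, In} — three choices.
A pure strategy fixes one action at each information set independently, so the count is the product 2 × 2 × 2 × 3 = 24.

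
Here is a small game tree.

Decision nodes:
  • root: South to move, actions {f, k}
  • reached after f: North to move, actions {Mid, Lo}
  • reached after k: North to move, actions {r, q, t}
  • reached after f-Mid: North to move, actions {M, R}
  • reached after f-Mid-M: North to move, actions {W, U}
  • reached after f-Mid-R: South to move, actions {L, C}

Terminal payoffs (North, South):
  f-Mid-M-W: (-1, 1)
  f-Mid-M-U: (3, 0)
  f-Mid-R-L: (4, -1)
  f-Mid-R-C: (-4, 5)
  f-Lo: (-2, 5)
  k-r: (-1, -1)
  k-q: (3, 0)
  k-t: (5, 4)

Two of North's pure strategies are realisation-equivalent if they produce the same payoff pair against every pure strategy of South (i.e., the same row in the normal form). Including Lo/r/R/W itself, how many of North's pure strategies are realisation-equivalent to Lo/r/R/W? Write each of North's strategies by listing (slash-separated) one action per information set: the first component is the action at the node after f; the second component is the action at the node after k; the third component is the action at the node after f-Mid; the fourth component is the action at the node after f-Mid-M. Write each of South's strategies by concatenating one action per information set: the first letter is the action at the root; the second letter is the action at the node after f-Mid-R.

4

Row for Lo/r/R/W (columns fL, fC, kL, kC): (-2,5) (-2,5) (-1,-1) (-1,-1).
Under Lo/r/R/W, North's choice at the node after f-Mid and at the node after f-Mid-M can never be reached regardless of what South does, so varying those choices leaves every outcome unchanged.
Holding the reachable choices fixed and varying the unreachable ones freely already gives 2 × 2 = 4 equivalent strategies.
No other strategy reproduces this row, so those 4 are the full class: Lo/r/M/W, Lo/r/M/U, Lo/r/R/W, Lo/r/R/U.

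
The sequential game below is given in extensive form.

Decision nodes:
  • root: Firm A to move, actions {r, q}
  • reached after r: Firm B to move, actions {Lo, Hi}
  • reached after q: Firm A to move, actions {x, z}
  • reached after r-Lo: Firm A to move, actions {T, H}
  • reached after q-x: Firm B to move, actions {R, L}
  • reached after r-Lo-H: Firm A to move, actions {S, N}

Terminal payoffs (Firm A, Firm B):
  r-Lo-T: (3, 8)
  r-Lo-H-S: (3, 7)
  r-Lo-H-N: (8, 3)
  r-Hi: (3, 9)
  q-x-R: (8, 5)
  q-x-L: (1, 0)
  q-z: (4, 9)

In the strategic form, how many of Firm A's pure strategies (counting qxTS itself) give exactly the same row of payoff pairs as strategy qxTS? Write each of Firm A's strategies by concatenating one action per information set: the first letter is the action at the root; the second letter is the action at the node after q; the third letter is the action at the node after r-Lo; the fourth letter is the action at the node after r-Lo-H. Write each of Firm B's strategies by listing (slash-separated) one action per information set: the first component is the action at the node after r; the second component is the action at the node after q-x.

Row for qxTS (columns Lo/R, Lo/L, Hi/R, Hi/L): (8,5) (1,0) (8,5) (1,0).
Under qxTS, Firm A's choice at the node after r-Lo and at the node after r-Lo-H can never be reached regardless of what Firm B does, so varying those choices leaves every outcome unchanged.
Holding the reachable choices fixed and varying the unreachable ones freely already gives 2 × 2 = 4 equivalent strategies.
No other strategy reproduces this row, so those 4 are the full class: qxTS, qxTN, qxHS, qxHN.

4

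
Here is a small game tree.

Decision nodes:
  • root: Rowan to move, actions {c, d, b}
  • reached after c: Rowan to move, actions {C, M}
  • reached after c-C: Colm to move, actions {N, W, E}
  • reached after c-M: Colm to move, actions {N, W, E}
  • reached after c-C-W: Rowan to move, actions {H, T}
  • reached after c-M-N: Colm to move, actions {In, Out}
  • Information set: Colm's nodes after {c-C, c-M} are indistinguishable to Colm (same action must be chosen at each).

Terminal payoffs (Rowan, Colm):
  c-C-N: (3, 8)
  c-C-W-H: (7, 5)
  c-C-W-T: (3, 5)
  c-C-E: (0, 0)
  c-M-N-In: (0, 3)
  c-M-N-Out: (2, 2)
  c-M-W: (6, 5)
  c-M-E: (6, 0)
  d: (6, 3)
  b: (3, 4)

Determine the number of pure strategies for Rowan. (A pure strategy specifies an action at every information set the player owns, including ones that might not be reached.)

12

Rowan owns the root with actions {c, d, b} — three choices.
Rowan owns the node after c with actions {C, M} — two choices.
Rowan owns the node after c-C-W with actions {H, T} — two choices.
A pure strategy fixes one action at each information set independently, so the count is the product 3 × 2 × 2 = 12.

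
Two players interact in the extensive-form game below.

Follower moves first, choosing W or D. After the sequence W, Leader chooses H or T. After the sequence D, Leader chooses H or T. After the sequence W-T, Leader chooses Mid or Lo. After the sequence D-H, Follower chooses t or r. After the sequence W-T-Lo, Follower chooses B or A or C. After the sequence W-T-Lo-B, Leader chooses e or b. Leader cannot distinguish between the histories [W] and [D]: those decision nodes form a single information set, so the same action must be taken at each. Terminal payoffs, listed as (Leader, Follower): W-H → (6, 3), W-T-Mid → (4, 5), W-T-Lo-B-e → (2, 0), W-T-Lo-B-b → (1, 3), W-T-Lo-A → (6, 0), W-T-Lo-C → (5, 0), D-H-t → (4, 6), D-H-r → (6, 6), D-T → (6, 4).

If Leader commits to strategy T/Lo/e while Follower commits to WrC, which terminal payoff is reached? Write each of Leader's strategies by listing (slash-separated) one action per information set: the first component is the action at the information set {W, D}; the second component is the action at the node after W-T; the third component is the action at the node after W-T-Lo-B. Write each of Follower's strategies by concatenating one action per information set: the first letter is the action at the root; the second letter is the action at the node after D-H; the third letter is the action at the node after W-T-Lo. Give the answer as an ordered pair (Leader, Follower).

(5, 0)

Trace the play path from the root:
  Follower plays W
  Leader plays T at [W]
  Leader plays Lo at [W-T]
  Follower plays C at [W-T-Lo]
→ terminal payoff (5, 0).
(Leader's choice at the node after W-T-Lo-B is never reached on this path, so it doesn't affect the outcome.)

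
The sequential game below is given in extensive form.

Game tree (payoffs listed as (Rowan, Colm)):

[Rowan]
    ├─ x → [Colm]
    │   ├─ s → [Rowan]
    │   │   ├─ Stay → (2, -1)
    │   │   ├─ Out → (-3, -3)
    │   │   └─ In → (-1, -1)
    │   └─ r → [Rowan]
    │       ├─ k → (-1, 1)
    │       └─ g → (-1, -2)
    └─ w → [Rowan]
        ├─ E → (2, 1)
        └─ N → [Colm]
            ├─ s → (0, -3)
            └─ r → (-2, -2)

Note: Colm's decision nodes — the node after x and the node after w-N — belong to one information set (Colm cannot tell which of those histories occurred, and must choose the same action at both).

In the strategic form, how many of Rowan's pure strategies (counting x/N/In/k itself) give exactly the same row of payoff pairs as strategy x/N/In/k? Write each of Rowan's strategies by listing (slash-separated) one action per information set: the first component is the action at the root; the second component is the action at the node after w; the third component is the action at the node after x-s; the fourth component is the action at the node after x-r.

2

Row for x/N/In/k (columns s, r): (-1,-1) (-1,1).
Under x/N/In/k, Rowan's choice at the node after w can never be reached regardless of what Colm does, so varying those choices leaves every outcome unchanged.
Holding the reachable choices fixed and varying the unreachable one freely already gives 2 equivalent strategies.
No other strategy reproduces this row, so those 2 are the full class: x/E/In/k, x/N/In/k.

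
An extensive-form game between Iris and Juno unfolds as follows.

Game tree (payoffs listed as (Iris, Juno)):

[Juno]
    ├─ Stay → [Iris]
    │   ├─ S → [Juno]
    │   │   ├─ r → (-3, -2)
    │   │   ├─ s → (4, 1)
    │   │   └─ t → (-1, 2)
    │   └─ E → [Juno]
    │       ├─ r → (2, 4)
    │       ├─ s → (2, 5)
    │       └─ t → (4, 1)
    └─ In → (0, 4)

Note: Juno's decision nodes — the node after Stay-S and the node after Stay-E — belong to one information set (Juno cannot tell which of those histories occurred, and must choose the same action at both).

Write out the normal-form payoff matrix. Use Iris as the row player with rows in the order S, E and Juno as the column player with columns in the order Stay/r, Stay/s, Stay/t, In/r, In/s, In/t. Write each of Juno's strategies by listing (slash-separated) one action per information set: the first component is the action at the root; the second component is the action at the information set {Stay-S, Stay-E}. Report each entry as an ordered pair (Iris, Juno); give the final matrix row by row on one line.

Row S: Stay/r→(-3,-2), Stay/s→(4,1), Stay/t→(-1,2), In/r→(0,4), In/s→(0,4), In/t→(0,4)
Row E: Stay/r→(2,4), Stay/s→(2,5), Stay/t→(4,1), In/r→(0,4), In/s→(0,4), In/t→(0,4)

S: (-3,-2) (4,1) (-1,2) (0,4) (0,4) (0,4) | E: (2,4) (2,5) (4,1) (0,4) (0,4) (0,4)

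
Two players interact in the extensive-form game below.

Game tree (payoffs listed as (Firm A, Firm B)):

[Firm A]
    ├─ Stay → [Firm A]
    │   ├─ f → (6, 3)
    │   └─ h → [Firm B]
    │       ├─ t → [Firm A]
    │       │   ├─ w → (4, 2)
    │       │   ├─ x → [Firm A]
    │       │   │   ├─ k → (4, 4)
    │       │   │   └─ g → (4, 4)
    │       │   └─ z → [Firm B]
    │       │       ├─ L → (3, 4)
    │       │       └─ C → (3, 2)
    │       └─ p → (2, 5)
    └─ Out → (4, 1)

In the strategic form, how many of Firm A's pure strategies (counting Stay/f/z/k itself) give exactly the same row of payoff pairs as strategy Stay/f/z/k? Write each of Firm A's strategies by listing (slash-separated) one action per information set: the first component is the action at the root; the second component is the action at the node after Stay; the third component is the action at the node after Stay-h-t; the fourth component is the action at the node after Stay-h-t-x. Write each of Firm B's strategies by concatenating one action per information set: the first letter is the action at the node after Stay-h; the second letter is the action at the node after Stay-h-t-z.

Row for Stay/f/z/k (columns tL, tC, pL, pC): (6,3) (6,3) (6,3) (6,3).
Under Stay/f/z/k, Firm A's choice at the node after Stay-h-t and at the node after Stay-h-t-x can never be reached regardless of what Firm B does, so varying those choices leaves every outcome unchanged.
Holding the reachable choices fixed and varying the unreachable ones freely already gives 3 × 2 = 6 equivalent strategies.
No other strategy reproduces this row, so those 6 are the full class: Stay/f/w/k, Stay/f/w/g, Stay/f/x/k, Stay/f/x/g, Stay/f/z/k, Stay/f/z/g.

6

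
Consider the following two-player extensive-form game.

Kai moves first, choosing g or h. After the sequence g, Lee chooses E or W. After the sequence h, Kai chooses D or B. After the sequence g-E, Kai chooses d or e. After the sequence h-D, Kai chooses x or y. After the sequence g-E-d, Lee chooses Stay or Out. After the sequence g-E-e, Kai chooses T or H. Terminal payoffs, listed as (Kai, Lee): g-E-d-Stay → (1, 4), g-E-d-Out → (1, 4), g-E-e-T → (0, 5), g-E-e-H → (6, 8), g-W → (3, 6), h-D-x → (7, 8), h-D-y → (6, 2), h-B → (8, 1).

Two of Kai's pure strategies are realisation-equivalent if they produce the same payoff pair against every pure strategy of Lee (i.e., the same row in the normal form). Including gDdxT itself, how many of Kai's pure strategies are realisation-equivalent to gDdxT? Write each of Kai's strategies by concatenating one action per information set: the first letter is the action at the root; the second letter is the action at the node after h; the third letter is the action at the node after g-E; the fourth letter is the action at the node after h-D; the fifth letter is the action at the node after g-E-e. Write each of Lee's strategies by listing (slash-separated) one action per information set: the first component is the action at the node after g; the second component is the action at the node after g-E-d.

8

Row for gDdxT (columns E/Stay, E/Out, W/Stay, W/Out): (1,4) (1,4) (3,6) (3,6).
Under gDdxT, Kai's choice at the node after h and at the node after h-D and at the node after g-E-e can never be reached regardless of what Lee does, so varying those choices leaves every outcome unchanged.
Holding the reachable choices fixed and varying the unreachable ones freely already gives 2 × 2 × 2 = 8 equivalent strategies.
No other strategy reproduces this row, so those 8 are the full class: gDdxT, gDdxH, gDdyT, gDdyH, gBdxT, gBdxH, gBdyT, gBdyH.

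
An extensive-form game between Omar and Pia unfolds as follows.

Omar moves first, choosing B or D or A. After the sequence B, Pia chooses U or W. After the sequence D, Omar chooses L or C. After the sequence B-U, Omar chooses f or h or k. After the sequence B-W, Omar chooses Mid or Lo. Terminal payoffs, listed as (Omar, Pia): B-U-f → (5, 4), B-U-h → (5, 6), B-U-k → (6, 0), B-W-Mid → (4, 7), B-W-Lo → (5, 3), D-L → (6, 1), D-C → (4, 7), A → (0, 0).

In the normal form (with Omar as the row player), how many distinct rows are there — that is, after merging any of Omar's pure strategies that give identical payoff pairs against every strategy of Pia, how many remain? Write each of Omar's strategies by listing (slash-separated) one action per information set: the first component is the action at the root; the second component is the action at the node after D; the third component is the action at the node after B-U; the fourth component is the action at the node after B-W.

9

Omar has 36 pure strategies: B/L/f/Mid, B/L/f/Lo, B/L/h/Mid, B/L/h/Lo, B/L/k/Mid, B/L/k/Lo, B/C/f/Mid, B/C/f/Lo, B/C/h/Mid, B/C/h/Lo, B/C/k/Mid, B/C/k/Lo, D/L/f/Mid, D/L/f/Lo, D/L/h/Mid, D/L/h/Lo, D/L/k/Mid, D/L/k/Lo, D/C/f/Mid, D/C/f/Lo, D/C/h/Mid, D/C/h/Lo, D/C/k/Mid, D/C/k/Lo, A/L/f/Mid, A/L/f/Lo, A/L/h/Mid, A/L/h/Lo, A/L/k/Mid, A/L/k/Lo, A/C/f/Mid, A/C/f/Lo, A/C/h/Mid, A/C/h/Lo, A/C/k/Mid, A/C/k/Lo. Columns: U, W.
{B/L/f/Mid, B/C/f/Mid} → row (5,4) (4,7)
{B/L/f/Lo, B/C/f/Lo} → row (5,4) (5,3)
{B/L/h/Mid, B/C/h/Mid} → row (5,6) (4,7)
{B/L/h/Lo, B/C/h/Lo} → row (5,6) (5,3)
{B/L/k/Mid, B/C/k/Mid} → row (6,0) (4,7)
{B/L/k/Lo, B/C/k/Lo} → row (6,0) (5,3)
{D/L/f/Mid, D/L/f/Lo, D/L/h/Mid, D/L/h/Lo, D/L/k/Mid, D/L/k/Lo} → row (6,1) (6,1)
{D/C/f/Mid, D/C/f/Lo, D/C/h/Mid, D/C/h/Lo, D/C/k/Mid, D/C/k/Lo} → row (4,7) (4,7)
{A/L/f/Mid, A/L/f/Lo, A/L/h/Mid, A/L/h/Lo, A/L/k/Mid, A/L/k/Lo, A/C/f/Mid, A/C/f/Lo, A/C/h/Mid, A/C/h/Lo, A/C/k/Mid, A/C/k/Lo} → row (0,0) (0,0)
That's 9 distinct rows out of 36 strategies.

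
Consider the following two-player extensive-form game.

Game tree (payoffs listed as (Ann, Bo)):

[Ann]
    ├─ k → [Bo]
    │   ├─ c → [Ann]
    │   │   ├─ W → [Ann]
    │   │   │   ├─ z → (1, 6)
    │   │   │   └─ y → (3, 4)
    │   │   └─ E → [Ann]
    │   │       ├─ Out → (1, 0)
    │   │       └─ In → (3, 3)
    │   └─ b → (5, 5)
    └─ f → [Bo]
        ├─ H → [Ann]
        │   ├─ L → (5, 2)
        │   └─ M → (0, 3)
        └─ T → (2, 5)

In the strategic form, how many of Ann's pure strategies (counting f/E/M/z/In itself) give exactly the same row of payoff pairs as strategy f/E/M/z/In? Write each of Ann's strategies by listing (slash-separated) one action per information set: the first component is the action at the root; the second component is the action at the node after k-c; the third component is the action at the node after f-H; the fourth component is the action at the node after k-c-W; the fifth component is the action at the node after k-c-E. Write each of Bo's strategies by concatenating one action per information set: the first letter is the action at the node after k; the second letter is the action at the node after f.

Row for f/E/M/z/In (columns cH, cT, bH, bT): (0,3) (2,5) (0,3) (2,5).
Under f/E/M/z/In, Ann's choice at the node after k-c and at the node after k-c-W and at the node after k-c-E can never be reached regardless of what Bo does, so varying those choices leaves every outcome unchanged.
Holding the reachable choices fixed and varying the unreachable ones freely already gives 2 × 2 × 2 = 8 equivalent strategies.
No other strategy reproduces this row, so those 8 are the full class: f/W/M/z/Out, f/W/M/z/In, f/W/M/y/Out, f/W/M/y/In, f/E/M/z/Out, f/E/M/z/In, f/E/M/y/Out, f/E/M/y/In.

8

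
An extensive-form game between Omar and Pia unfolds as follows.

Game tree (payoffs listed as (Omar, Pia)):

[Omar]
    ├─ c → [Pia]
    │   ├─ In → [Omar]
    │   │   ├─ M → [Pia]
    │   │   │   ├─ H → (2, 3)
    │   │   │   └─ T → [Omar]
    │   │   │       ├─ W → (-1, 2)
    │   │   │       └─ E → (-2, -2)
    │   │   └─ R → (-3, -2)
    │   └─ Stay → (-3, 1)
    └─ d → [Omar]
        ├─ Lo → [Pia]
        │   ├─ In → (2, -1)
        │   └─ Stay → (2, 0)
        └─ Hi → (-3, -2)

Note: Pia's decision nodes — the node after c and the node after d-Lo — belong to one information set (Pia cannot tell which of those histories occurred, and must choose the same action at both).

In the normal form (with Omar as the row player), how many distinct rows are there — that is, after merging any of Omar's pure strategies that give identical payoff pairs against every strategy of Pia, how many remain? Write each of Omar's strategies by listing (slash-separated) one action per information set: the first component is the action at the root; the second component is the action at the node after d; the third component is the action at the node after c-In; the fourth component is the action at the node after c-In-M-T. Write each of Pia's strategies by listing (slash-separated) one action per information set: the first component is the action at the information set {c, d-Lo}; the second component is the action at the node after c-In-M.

Omar has 16 pure strategies: c/Lo/M/W, c/Lo/M/E, c/Lo/R/W, c/Lo/R/E, c/Hi/M/W, c/Hi/M/E, c/Hi/R/W, c/Hi/R/E, d/Lo/M/W, d/Lo/M/E, d/Lo/R/W, d/Lo/R/E, d/Hi/M/W, d/Hi/M/E, d/Hi/R/W, d/Hi/R/E. Columns: In/H, In/T, Stay/H, Stay/T.
{c/Lo/M/W, c/Hi/M/W} → row (2,3) (-1,2) (-3,1) (-3,1)
{c/Lo/M/E, c/Hi/M/E} → row (2,3) (-2,-2) (-3,1) (-3,1)
{c/Lo/R/W, c/Lo/R/E, c/Hi/R/W, c/Hi/R/E} → row (-3,-2) (-3,-2) (-3,1) (-3,1)
{d/Lo/M/W, d/Lo/M/E, d/Lo/R/W, d/Lo/R/E} → row (2,-1) (2,-1) (2,0) (2,0)
{d/Hi/M/W, d/Hi/M/E, d/Hi/R/W, d/Hi/R/E} → row (-3,-2) (-3,-2) (-3,-2) (-3,-2)
That's 5 distinct rows out of 16 strategies.

5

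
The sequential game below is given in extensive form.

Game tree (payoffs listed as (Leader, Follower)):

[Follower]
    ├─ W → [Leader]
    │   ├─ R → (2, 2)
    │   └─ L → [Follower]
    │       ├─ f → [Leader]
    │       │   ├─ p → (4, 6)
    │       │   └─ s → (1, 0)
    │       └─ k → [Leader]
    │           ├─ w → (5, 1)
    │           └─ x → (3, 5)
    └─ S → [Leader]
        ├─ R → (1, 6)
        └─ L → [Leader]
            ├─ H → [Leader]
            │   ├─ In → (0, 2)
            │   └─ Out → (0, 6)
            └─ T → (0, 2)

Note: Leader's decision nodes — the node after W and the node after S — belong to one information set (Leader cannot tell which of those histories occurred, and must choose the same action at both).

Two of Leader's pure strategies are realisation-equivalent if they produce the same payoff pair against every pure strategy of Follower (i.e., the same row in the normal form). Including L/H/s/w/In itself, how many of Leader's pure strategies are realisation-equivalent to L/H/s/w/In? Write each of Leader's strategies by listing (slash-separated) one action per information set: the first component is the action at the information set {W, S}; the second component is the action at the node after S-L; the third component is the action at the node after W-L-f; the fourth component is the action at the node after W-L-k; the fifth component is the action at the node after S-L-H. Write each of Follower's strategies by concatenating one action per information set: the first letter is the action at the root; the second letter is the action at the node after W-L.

3

Row for L/H/s/w/In (columns Wf, Wk, Sf, Sk): (1,0) (5,1) (0,2) (0,2).
Every one of Leader's information sets is on the play path for some reply by Follower when Leader follows L/H/s/w/In.
Even so, L/T/s/w/In, L/T/s/w/Out happen to produce the same payoff in every column — so 3 strategies share this row.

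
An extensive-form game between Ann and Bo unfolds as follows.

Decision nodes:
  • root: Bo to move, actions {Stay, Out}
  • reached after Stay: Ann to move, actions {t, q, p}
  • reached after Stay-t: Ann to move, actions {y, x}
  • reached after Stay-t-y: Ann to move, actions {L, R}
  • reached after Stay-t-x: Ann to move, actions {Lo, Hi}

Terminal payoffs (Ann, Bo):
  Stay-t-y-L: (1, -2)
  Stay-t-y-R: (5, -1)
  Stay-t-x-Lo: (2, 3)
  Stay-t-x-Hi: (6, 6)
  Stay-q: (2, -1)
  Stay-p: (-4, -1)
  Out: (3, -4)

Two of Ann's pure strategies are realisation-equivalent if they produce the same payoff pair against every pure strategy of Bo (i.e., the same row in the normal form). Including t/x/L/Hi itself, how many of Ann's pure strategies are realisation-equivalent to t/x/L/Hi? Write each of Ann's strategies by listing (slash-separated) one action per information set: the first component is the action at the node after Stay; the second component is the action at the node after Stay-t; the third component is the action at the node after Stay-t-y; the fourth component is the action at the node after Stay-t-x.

2

Row for t/x/L/Hi (columns Stay, Out): (6,6) (3,-4).
Under t/x/L/Hi, Ann's choice at the node after Stay-t-y can never be reached regardless of what Bo does, so varying those choices leaves every outcome unchanged.
Holding the reachable choices fixed and varying the unreachable one freely already gives 2 equivalent strategies.
No other strategy reproduces this row, so those 2 are the full class: t/x/L/Hi, t/x/R/Hi.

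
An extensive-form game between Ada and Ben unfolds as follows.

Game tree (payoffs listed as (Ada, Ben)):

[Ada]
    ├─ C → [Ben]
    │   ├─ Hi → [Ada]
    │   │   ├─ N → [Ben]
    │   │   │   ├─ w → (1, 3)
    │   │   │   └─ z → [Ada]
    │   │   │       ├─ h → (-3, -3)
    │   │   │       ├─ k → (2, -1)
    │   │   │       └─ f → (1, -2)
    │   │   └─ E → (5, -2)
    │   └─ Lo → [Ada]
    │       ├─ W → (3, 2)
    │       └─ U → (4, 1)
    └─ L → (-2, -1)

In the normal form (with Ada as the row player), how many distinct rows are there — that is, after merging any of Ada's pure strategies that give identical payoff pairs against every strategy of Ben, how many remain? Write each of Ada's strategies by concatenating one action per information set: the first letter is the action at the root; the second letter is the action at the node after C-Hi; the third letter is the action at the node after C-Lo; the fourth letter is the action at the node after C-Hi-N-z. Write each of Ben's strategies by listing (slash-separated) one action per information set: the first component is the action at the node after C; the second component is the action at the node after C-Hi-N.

Ada has 24 pure strategies: CNWh, CNWk, CNWf, CNUh, CNUk, CNUf, CEWh, CEWk, CEWf, CEUh, CEUk, CEUf, LNWh, LNWk, LNWf, LNUh, LNUk, LNUf, LEWh, LEWk, LEWf, LEUh, LEUk, LEUf. Columns: Hi/w, Hi/z, Lo/w, Lo/z.
{CNWh} → row (1,3) (-3,-3) (3,2) (3,2)
{CNWk} → row (1,3) (2,-1) (3,2) (3,2)
{CNWf} → row (1,3) (1,-2) (3,2) (3,2)
{CNUh} → row (1,3) (-3,-3) (4,1) (4,1)
{CNUk} → row (1,3) (2,-1) (4,1) (4,1)
{CNUf} → row (1,3) (1,-2) (4,1) (4,1)
{CEWh, CEWk, CEWf} → row (5,-2) (5,-2) (3,2) (3,2)
{CEUh, CEUk, CEUf} → row (5,-2) (5,-2) (4,1) (4,1)
{LNWh, LNWk, LNWf, LNUh, LNUk, LNUf, LEWh, LEWk, LEWf, LEUh, LEUk, LEUf} → row (-2,-1) (-2,-1) (-2,-1) (-2,-1)
That's 9 distinct rows out of 24 strategies.

9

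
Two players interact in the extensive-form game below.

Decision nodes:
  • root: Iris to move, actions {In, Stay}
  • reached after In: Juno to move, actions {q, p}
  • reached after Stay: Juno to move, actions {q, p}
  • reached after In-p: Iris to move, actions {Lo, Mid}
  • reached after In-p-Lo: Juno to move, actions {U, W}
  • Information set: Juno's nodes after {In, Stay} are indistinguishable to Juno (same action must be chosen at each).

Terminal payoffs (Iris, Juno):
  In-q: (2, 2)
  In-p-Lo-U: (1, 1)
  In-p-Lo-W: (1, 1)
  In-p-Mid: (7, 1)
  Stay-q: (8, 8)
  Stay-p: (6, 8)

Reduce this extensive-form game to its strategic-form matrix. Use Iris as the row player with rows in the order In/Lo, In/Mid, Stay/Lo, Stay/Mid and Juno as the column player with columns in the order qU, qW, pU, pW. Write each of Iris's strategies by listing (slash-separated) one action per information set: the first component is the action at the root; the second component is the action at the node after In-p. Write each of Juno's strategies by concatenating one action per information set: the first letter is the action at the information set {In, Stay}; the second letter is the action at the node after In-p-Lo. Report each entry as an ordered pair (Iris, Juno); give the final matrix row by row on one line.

In/Lo: (2,2) (2,2) (1,1) (1,1) | In/Mid: (2,2) (2,2) (7,1) (7,1) | Stay/Lo: (8,8) (8,8) (6,8) (6,8) | Stay/Mid: (8,8) (8,8) (6,8) (6,8)

Row In/Lo: qU→(2,2), qW→(2,2), pU→(1,1), pW→(1,1)
Row In/Mid: qU→(2,2), qW→(2,2), pU→(7,1), pW→(7,1)
Row Stay/Lo: qU→(8,8), qW→(8,8), pU→(6,8), pW→(6,8)
Row Stay/Mid: qU→(8,8), qW→(8,8), pU→(6,8), pW→(6,8)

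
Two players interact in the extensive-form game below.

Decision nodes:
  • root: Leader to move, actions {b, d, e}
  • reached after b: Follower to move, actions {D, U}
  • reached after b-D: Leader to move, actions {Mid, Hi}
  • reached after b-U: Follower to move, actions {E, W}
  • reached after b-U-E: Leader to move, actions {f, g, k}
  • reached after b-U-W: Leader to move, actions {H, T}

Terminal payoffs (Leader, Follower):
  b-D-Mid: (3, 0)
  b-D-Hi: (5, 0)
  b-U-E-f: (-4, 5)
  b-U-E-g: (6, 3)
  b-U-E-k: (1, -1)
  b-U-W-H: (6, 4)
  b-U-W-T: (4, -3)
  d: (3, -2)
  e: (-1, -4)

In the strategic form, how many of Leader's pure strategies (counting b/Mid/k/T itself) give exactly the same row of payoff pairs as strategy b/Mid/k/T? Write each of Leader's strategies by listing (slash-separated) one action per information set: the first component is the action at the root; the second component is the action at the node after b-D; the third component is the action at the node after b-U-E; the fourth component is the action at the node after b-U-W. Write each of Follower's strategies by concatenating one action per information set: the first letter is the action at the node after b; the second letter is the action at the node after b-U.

1

Row for b/Mid/k/T (columns DE, DW, UE, UW): (3,0) (3,0) (1,-1) (4,-3).
Every one of Leader's information sets is on the play path for some reply by Follower when Leader follows b/Mid/k/T.
Changing the action at any of them therefore changes at least one column, so only b/Mid/k/T itself gives this row.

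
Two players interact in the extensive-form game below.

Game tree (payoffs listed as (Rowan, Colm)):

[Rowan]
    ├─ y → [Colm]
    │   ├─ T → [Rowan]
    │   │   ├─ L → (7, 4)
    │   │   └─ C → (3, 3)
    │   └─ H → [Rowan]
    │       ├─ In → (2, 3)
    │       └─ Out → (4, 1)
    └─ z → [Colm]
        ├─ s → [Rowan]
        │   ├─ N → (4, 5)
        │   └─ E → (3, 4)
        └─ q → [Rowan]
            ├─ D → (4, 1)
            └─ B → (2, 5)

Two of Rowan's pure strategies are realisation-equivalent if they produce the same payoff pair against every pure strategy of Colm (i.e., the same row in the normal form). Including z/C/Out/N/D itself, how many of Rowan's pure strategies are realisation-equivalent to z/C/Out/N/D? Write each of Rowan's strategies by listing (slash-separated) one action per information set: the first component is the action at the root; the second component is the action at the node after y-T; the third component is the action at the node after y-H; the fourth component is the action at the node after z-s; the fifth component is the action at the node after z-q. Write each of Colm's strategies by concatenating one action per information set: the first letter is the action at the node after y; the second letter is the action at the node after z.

Row for z/C/Out/N/D (columns Ts, Tq, Hs, Hq): (4,5) (4,1) (4,5) (4,1).
Under z/C/Out/N/D, Rowan's choice at the node after y-T and at the node after y-H can never be reached regardless of what Colm does, so varying those choices leaves every outcome unchanged.
Holding the reachable choices fixed and varying the unreachable ones freely already gives 2 × 2 = 4 equivalent strategies.
No other strategy reproduces this row, so those 4 are the full class: z/L/In/N/D, z/L/Out/N/D, z/C/In/N/D, z/C/Out/N/D.

4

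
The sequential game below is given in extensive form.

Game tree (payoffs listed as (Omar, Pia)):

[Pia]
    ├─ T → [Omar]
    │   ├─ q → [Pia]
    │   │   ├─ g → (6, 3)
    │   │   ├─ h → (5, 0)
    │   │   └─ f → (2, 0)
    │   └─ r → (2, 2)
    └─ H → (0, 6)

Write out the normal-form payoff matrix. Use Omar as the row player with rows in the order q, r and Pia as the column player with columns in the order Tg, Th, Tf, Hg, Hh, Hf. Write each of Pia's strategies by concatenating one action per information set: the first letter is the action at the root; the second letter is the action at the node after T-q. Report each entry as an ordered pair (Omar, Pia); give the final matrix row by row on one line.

q: (6,3) (5,0) (2,0) (0,6) (0,6) (0,6) | r: (2,2) (2,2) (2,2) (0,6) (0,6) (0,6)

           Tg       Th       Tf       Hg       Hh       Hf
   q    (6,3)    (5,0)    (2,0)    (0,6)    (0,6)    (0,6)
   r    (2,2)    (2,2)    (2,2)    (0,6)    (0,6)    (0,6)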